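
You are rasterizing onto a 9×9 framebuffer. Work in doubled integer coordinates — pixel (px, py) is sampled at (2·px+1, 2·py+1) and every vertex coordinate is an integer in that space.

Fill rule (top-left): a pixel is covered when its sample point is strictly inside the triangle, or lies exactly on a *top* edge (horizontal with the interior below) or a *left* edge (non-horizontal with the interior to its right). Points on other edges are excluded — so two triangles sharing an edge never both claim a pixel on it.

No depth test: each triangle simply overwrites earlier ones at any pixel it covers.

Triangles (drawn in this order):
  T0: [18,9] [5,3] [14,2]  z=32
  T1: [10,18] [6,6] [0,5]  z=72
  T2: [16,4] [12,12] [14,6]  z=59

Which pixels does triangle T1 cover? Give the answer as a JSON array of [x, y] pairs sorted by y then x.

T0:
  2·area = 67
  edge (18, 9)→(5, 3): d=(-13,-6) top-left  bias=+0
  edge (5, 3)→(14, 2): d=(9,-1) top-left  bias=+0
  edge (14, 2)→(18, 9): d=(4,7) right/bottom  bias=-1
    (2,1)@(5, 3): e=[0,0,67] → █  [on edge]
    (3,1)@(7, 3): e=[12,2,53] → █
    (4,1)@(9, 3): e=[24,4,39] → █
    (5,1)@(11, 3): e=[36,6,25] → █
    (6,1)@(13, 3): e=[48,8,11] → █
    (7,1)@(15, 3): e=[60,10,-3] → ·
    (2,2)@(5, 5): e=[-26,18,75] → ·
    (3,2)@(7, 5): e=[-14,20,61] → ·
    (4,2)@(9, 5): e=[-2,22,47] → ·
    (5,2)@(11, 5): e=[10,24,33] → █
    (7,2)@(15, 5): e=[34,28,5] → █
    (8,2)@(17, 5): e=[46,30,-9] → ·
  covered (9 px):
    · · · · · · · · ·
    · · █ █ █ █ █ · ·
    · · · · · █ █ █ ·
    · · · · · · · █ ·
    · · · · · · · · ·
    · · · · · · · · ·
    · · · · · · · · ·
    · · · · · · · · ·
    · · · · · · · · ·
T1:
  2·area = 68  (B↔C swapped to make it positive)
  edge (10, 18)→(0, 5): d=(-10,-13) top-left  bias=+0
  edge (0, 5)→(6, 6): d=(6,1) right/bottom  bias=-1
  edge (6, 6)→(10, 18): d=(4,12) right/bottom  bias=-1
    (2,1)@(5, 3): e=[85,-17,0] → ·  [on edge]
    (1,3)@(3, 7): e=[19,9,40] → █
    (2,3)@(5, 7): e=[45,7,16] → █
    (3,3)@(7, 7): e=[71,5,-8] → ·
    (1,4)@(3, 9): e=[-1,21,48] → ·
    (2,4)@(5, 9): e=[25,19,24] → █
    (3,4)@(7, 9): e=[51,17,0] → ·  [on edge]
    (2,5)@(5, 11): e=[5,31,32] → █
    (3,5)@(7, 11): e=[31,29,8] → █
    (4,5)@(9, 11): e=[57,27,-16] → ·
    (2,6)@(5, 13): e=[-15,43,40] → ·
    (3,6)@(7, 13): e=[11,41,16] → █
    (4,7)@(9, 15): e=[17,51,0] → ·  [on edge]
  covered (6 px):
    · · · · · · · · ·
    · · · · · · · · ·
    · · · · · · · · ·
    · █ █ · · · · · ·
    · · █ · · · · · ·
    · · █ █ · · · · ·
    · · · █ · · · · ·
    · · · · · · · · ·
    · · · · · · · · ·
T2:
  2·area = 8
  edge (16, 4)→(12, 12): d=(-4,8) right/bottom  bias=-1
  edge (12, 12)→(14, 6): d=(2,-6) top-left  bias=+0
  edge (14, 6)→(16, 4): d=(2,-2) top-left  bias=+0
    (7,1)@(15, 3): e=[12,0,-4] → ·  [on edge]
    (8,1)@(17, 3): e=[-4,12,0] → ·  [on edge]
    (7,2)@(15, 5): e=[4,4,0] → █  [on edge]
    (8,2)@(17, 5): e=[-12,16,4] → ·
    (6,3)@(13, 7): e=[12,-4,0] → ·  [on edge]
    (7,3)@(15, 7): e=[-4,8,4] → ·
    (5,4)@(11, 9): e=[20,-12,0] → ·  [on edge]
    (6,4)@(13, 9): e=[4,0,4] → █  [on edge]
    (7,4)@(15, 9): e=[-12,12,8] → ·
    (4,5)@(9, 11): e=[28,-20,0] → ·  [on edge]
    (6,5)@(13, 11): e=[-4,4,8] → ·
    (3,6)@(7, 13): e=[36,-28,0] → ·  [on edge]
    (2,7)@(5, 15): e=[44,-36,0] → ·  [on edge]
    (5,7)@(11, 15): e=[-4,0,12] → ·  [on edge]
    (1,8)@(3, 17): e=[52,-44,0] → ·  [on edge]
  covered (2 px):
    · · · · · · · · ·
    · · · · · · · · ·
    · · · · · · · █ ·
    · · · · · · · · ·
    · · · · · · █ · ·
    · · · · · · · · ·
    · · · · · · · · ·
    · · · · · · · · ·
    · · · · · · · · ·

Answer: [[1,3],[2,3],[2,4],[2,5],[3,5],[3,6]]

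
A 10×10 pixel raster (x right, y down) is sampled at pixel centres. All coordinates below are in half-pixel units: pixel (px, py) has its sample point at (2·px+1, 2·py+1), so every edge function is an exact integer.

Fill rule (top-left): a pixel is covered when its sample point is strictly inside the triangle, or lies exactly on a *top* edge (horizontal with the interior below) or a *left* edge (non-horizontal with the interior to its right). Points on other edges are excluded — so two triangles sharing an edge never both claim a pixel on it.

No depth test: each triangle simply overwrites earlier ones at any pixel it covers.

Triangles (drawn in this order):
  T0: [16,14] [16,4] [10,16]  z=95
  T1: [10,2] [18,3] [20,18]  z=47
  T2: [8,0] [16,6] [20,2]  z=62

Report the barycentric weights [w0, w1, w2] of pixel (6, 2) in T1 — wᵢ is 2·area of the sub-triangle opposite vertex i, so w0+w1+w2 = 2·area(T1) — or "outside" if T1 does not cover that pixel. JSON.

T0:
  2·area = 60  (B↔C swapped to make it positive)
  edge (16, 14)→(10, 16): d=(-6,2) right/bottom  bias=-1
  edge (10, 16)→(16, 4): d=(6,-12) top-left  bias=+0
  edge (16, 4)→(16, 14): d=(0,10) right/bottom  bias=-1
    (7,3)@(15, 7): e=[44,6,10] → X
    (8,3)@(17, 7): e=[40,30,-10] → .
    (7,4)@(15, 9): e=[32,18,10] → X
    (8,4)@(17, 9): e=[28,42,-10] → .
    (6,5)@(13, 11): e=[24,6,30] → X
    (8,5)@(17, 11): e=[16,54,-10] → .
    (6,6)@(13, 13): e=[12,18,30] → X
    (8,6)@(17, 13): e=[4,66,-10] → .
    (9,6)@(19, 13): e=[0,90,-30] → .  [on edge]
    (5,7)@(11, 15): e=[4,6,50] → X
    (6,7)@(13, 15): e=[0,30,30] → .  [on edge]
    (7,7)@(15, 15): e=[-4,54,10] → .
    (3,8)@(7, 17): e=[0,-30,90] → .  [on edge]
    (0,9)@(1, 19): e=[0,-90,150] → .  [on edge]
  covered (7 px):
    . . . . . . . . . .
    . . . . . . . . . .
    . . . . . . . . . .
    . . . . . . . X . .
    . . . . . . . X . .
    . . . . . . X X . .
    . . . . . . X X . .
    . . . . . X . . . .
    . . . . . . . . . .
    . . . . . . . . . .
T1:
  2·area = 118
  edge (10, 2)→(18, 3): d=(8,1) right/bottom  bias=-1
  edge (18, 3)→(20, 18): d=(2,15) right/bottom  bias=-1
  edge (20, 18)→(10, 2): d=(-10,-16) top-left  bias=+0
    (5,1)@(11, 3): e=[7,105,6] → X
    (6,1)@(13, 3): e=[5,75,38] → X
    (7,1)@(15, 3): e=[3,45,70] → X
    (8,1)@(17, 3): e=[1,15,102] → X
    (9,1)@(19, 3): e=[-1,-15,134] → .
    (5,2)@(11, 5): e=[23,109,-14] → .
    (6,2)@(13, 5): e=[21,79,18] → X
    (9,2)@(19, 5): e=[15,-11,114] → .
    (6,3)@(13, 7): e=[37,83,-2] → .
    (7,3)@(15, 7): e=[35,53,30] → X
    (9,3)@(19, 7): e=[31,-7,94] → .
    (7,4)@(15, 9): e=[51,57,10] → X
  covered (16 px):
    . . . . . . . . . .
    . . . . . X X X X .
    . . . . . . X X X .
    . . . . . . . X X .
    . . . . . . . X X .
    . . . . . . . . X X
    . . . . . . . . X X
    . . . . . . . . . X
    . . . . . . . . . .
    . . . . . . . . . .
T2:
  2·area = 56  (B↔C swapped to make it positive)
  edge (8, 0)→(20, 2): d=(12,2) right/bottom  bias=-1
  edge (20, 2)→(16, 6): d=(-4,4) right/bottom  bias=-1
  edge (16, 6)→(8, 0): d=(-8,-6) top-left  bias=+0
    (5,0)@(11, 1): e=[6,40,10] → X
    (6,0)@(13, 1): e=[2,32,22] → X
    (7,0)@(15, 1): e=[-2,24,34] → .
    (5,1)@(11, 3): e=[30,32,-6] → .
    (6,1)@(13, 3): e=[26,24,6] → X
    (7,1)@(15, 3): e=[22,16,18] → X
    (8,1)@(17, 3): e=[18,8,30] → X
    (9,1)@(19, 3): e=[14,0,42] → .  [on edge]
    (6,2)@(13, 5): e=[50,16,-10] → .
    (7,2)@(15, 5): e=[46,8,2] → X
    (8,2)@(17, 5): e=[42,0,14] → .  [on edge]
    (7,3)@(15, 7): e=[70,0,-14] → .  [on edge]
    (6,4)@(13, 9): e=[98,0,-42] → .  [on edge]
    (5,5)@(11, 11): e=[126,0,-70] → .  [on edge]
    (4,6)@(9, 13): e=[154,0,-98] → .  [on edge]
    (3,7)@(7, 15): e=[182,0,-126] → .  [on edge]
    (2,8)@(5, 17): e=[210,0,-154] → .  [on edge]
    (1,9)@(3, 19): e=[238,0,-182] → .  [on edge]
  covered (6 px):
    . . . . . X X . . .
    . . . . . . X X X .
    . . . . . . . X . .
    . . . . . . . . . .
    . . . . . . . . . .
    . . . . . . . . . .
    . . . . . . . . . .
    . . . . . . . . . .
    . . . . . . . . . .
    . . . . . . . . . .

Answer: [79,18,21]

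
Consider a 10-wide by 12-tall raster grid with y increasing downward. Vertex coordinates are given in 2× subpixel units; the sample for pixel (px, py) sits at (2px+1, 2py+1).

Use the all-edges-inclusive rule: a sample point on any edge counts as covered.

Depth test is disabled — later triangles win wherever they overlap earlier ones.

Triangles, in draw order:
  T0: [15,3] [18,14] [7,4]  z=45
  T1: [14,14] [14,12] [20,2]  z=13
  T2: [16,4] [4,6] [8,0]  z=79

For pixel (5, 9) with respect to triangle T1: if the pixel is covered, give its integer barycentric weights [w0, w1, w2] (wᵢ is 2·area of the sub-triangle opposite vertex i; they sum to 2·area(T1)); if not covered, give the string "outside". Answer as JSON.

T0:
  2·area = 91
  edge (15, 3)→(18, 14): d=(3,11) inclusive
  edge (18, 14)→(7, 4): d=(-11,-10) inclusive
  edge (7, 4)→(15, 3): d=(8,-1) inclusive
    (7,1)@(15, 3): e=[0,91,0] → █  [on edge]
    (8,1)@(17, 3): e=[-22,111,2] → ·
    (4,2)@(9, 5): e=[72,9,10] → █
    (5,2)@(11, 5): e=[50,29,12] → █
    (6,2)@(13, 5): e=[28,49,14] → █
    (8,2)@(17, 5): e=[-16,89,18] → ·
    (4,3)@(9, 7): e=[78,-13,26] → ·
    (5,3)@(11, 7): e=[56,7,28] → █
    (8,3)@(17, 7): e=[-10,67,34] → ·
    (5,4)@(11, 9): e=[62,-15,44] → ·
    (6,4)@(13, 9): e=[40,5,46] → █
    (8,4)@(17, 9): e=[-4,45,50] → ·
  covered (13 px):
    · · · · · · · · · ·
    · · · · · · · █ · ·
    · · · · █ █ █ █ · ·
    · · · · · █ █ █ · ·
    · · · · · · █ █ · ·
    · · · · · · · █ █ ·
    · · · · · · · · █ ·
    · · · · · · · · · ·
    · · · · · · · · · ·
    · · · · · · · · · ·
    · · · · · · · · · ·
    · · · · · · · · · ·
T1:
  2·area = 12
  edge (14, 14)→(14, 12): d=(0,-2) inclusive
  edge (14, 12)→(20, 2): d=(6,-10) inclusive
  edge (20, 2)→(14, 14): d=(-6,12) inclusive
    (8,3)@(17, 7): e=[6,0,6] → █  [on edge]
    (9,3)@(19, 7): e=[10,20,-18] → ·
    (8,4)@(17, 9): e=[6,12,-6] → ·
    (7,5)@(15, 11): e=[2,4,6] → █
    (8,5)@(17, 11): e=[6,24,-18] → ·
    (7,6)@(15, 13): e=[2,16,-6] → ·
    (5,8)@(11, 17): e=[-6,0,18] → ·  [on edge]
  covered (2 px):
    · · · · · · · · · ·
    · · · · · · · · · ·
    · · · · · · · · · ·
    · · · · · · · · █ ·
    · · · · · · · · · ·
    · · · · · · · █ · ·
    · · · · · · · · · ·
    · · · · · · · · · ·
    · · · · · · · · · ·
    · · · · · · · · · ·
    · · · · · · · · · ·
    · · · · · · · · · ·
T2:
  2·area = 64
  edge (16, 4)→(4, 6): d=(-12,2) inclusive
  edge (4, 6)→(8, 0): d=(4,-6) inclusive
  edge (8, 0)→(16, 4): d=(8,4) inclusive
    (4,0)@(9, 1): e=[50,10,4] → █
    (5,0)@(11, 1): e=[46,22,-4] → ·
    (3,1)@(7, 3): e=[30,6,28] → █
    (5,1)@(11, 3): e=[22,30,12] → █
    (6,1)@(13, 3): e=[18,42,4] → █
    (7,1)@(15, 3): e=[14,54,-4] → ·
    (2,2)@(5, 5): e=[10,2,52] → █
    (5,2)@(11, 5): e=[-2,38,28] → ·
    (6,2)@(13, 5): e=[-6,50,20] → ·
    (2,3)@(5, 7): e=[-14,10,68] → ·
    (3,3)@(7, 7): e=[-18,22,60] → ·
    (4,3)@(9, 7): e=[-22,34,52] → ·
  covered (8 px):
    · · · · █ · · · · ·
    · · · █ █ █ █ · · ·
    · · █ █ █ · · · · ·
    · · · · · · · · · ·
    · · · · · · · · · ·
    · · · · · · · · · ·
    · · · · · · · · · ·
    · · · · · · · · · ·
    · · · · · · · · · ·
    · · · · · · · · · ·
    · · · · · · · · · ·
    · · · · · · · · · ·

Final: "outside"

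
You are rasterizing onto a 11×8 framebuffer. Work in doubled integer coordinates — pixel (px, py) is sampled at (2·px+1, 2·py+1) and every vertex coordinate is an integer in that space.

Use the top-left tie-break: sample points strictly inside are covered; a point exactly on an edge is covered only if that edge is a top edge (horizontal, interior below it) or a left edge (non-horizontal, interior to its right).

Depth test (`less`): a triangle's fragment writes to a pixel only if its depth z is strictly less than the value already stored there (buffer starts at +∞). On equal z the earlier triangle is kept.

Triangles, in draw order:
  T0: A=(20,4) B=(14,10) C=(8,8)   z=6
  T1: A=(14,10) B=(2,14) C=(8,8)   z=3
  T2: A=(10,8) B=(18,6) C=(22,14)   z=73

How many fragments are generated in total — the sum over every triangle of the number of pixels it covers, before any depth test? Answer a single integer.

T0:
  2·area = 48
  edge (20, 4)→(14, 10): d=(-6,6) right/bottom  bias=-1
  edge (14, 10)→(8, 8): d=(-6,-2) top-left  bias=+0
  edge (8, 8)→(20, 4): d=(12,-4) top-left  bias=+0
    (10,1)@(21, 3): e=[0,56,-8] → ·  [on edge]
    (8,2)@(17, 5): e=[12,36,0] → █  [on edge]
    (9,2)@(19, 5): e=[0,40,8] → ·  [on edge]
    (2,3)@(5, 7): e=[72,0,-24] → ·  [on edge]
    (5,3)@(11, 7): e=[36,12,0] → █  [on edge]
    (6,3)@(13, 7): e=[24,16,8] → █
    (7,3)@(15, 7): e=[12,20,16] → █
    (8,3)@(17, 7): e=[0,24,24] → ·  [on edge]
    (2,4)@(5, 9): e=[60,-12,0] → ·  [on edge]
    (5,4)@(11, 9): e=[24,0,24] → █  [on edge]
    (7,4)@(15, 9): e=[0,8,40] → ·  [on edge]
    (5,5)@(11, 11): e=[12,-12,48] → ·
    (6,5)@(13, 11): e=[0,-8,56] → ·  [on edge]
    (8,5)@(17, 11): e=[-24,0,72] → ·  [on edge]
    (5,6)@(11, 13): e=[0,-24,72] → ·  [on edge]
    (4,7)@(9, 15): e=[0,-40,88] → ·  [on edge]
  covered (6 px):
    · · · · · · · · · · ·
    · · · · · · · · · · ·
    · · · · · · · · █ · ·
    · · · · · █ █ █ · · ·
    · · · · · █ █ · · · ·
    · · · · · · · · · · ·
    · · · · · · · · · · ·
    · · · · · · · · · · ·
T1:
  2·area = 48
  edge (14, 10)→(2, 14): d=(-12,4) right/bottom  bias=-1
  edge (2, 14)→(8, 8): d=(6,-6) top-left  bias=+0
  edge (8, 8)→(14, 10): d=(6,2) right/bottom  bias=-1
    (7,0)@(15, 1): e=[104,0,-56] → ·  [on edge]
    (6,1)@(13, 3): e=[88,0,-40] → ·  [on edge]
    (5,2)@(11, 5): e=[72,0,-24] → ·  [on edge]
    (2,3)@(5, 7): e=[72,-24,0] → ·  [on edge]
    (4,3)@(9, 7): e=[56,0,-8] → ·  [on edge]
    (3,4)@(7, 9): e=[40,0,8] → █  [on edge]
    (4,4)@(9, 9): e=[32,12,4] → █
    (5,4)@(11, 9): e=[24,24,0] → ·  [on edge]
    (8,4)@(17, 9): e=[0,60,-12] → ·  [on edge]
    (2,5)@(5, 11): e=[24,0,24] → █  [on edge]
    (5,5)@(11, 11): e=[0,36,12] → ·  [on edge]
    (8,5)@(17, 11): e=[-24,72,0] → ·  [on edge]
    (1,6)@(3, 13): e=[8,0,40] → █  [on edge]
    (2,6)@(5, 13): e=[0,12,36] → ·  [on edge]
    (0,7)@(1, 15): e=[-8,0,56] → ·  [on edge]
  covered (6 px):
    · · · · · · · · · · ·
    · · · · · · · · · · ·
    · · · · · · · · · · ·
    · · · · · · · · · · ·
    · · · █ █ · · · · · ·
    · · █ █ █ · · · · · ·
    · █ · · · · · · · · ·
    · · · · · · · · · · ·
T2:
  2·area = 72
  edge (10, 8)→(18, 6): d=(8,-2) top-left  bias=+0
  edge (18, 6)→(22, 14): d=(4,8) right/bottom  bias=-1
  edge (22, 14)→(10, 8): d=(-12,-6) top-left  bias=+0
    (7,3)@(15, 7): e=[2,28,42] → █
    (8,3)@(17, 7): e=[6,12,54] → █
    (9,3)@(19, 7): e=[10,-4,66] → ·
    (6,4)@(13, 9): e=[14,52,6] → █
    (9,4)@(19, 9): e=[26,4,42] → █
    (10,4)@(21, 9): e=[30,-12,54] → ·
    (6,5)@(13, 11): e=[30,60,-18] → ·
    (7,5)@(15, 11): e=[34,44,-6] → ·
    (8,5)@(17, 11): e=[38,28,6] → █
    (10,5)@(21, 11): e=[46,-4,30] → ·
    (8,6)@(17, 13): e=[54,36,-18] → ·
    (9,6)@(19, 13): e=[58,20,-6] → ·
  covered (9 px):
    · · · · · · · · · · ·
    · · · · · · · · · · ·
    · · · · · · · · · · ·
    · · · · · · · █ █ · ·
    · · · · · · █ █ █ █ ·
    · · · · · · · · █ █ ·
    · · · · · · · · · · █
    · · · · · · · · · · ·

Result: 21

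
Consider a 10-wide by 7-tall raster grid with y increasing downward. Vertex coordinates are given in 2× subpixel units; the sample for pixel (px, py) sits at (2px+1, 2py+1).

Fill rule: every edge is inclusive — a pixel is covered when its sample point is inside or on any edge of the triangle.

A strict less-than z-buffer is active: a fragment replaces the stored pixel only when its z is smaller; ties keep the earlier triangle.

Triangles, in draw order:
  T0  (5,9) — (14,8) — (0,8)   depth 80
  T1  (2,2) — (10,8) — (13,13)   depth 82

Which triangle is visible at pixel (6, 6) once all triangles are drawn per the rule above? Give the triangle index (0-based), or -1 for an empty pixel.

T0:
  2·area = 14  (B↔C swapped to make it positive)
  edge (5, 9)→(0, 8): d=(-5,-1) inclusive
  edge (0, 8)→(14, 8): d=(14,0) inclusive
  edge (14, 8)→(5, 9): d=(-9,1) inclusive
    (2,4)@(5, 9): e=[0,14,0] → #  [on edge]
    (3,4)@(7, 9): e=[2,14,-2] → ·
    (2,5)@(5, 11): e=[-10,42,-18] → ·
    (7,5)@(15, 11): e=[0,42,-28] → ·  [on edge]
  covered (1 px):
    · · · · · · · · · ·
    · · · · · · · · · ·
    · · · · · · · · · ·
    · · · · · · · · · ·
    · · # · · · · · · ·
    · · · · · · · · · ·
    · · · · · · · · · ·
T1:
  2·area = 22
  edge (2, 2)→(10, 8): d=(8,6) inclusive
  edge (10, 8)→(13, 13): d=(3,5) inclusive
  edge (13, 13)→(2, 2): d=(-11,-11) inclusive
    (0,0)@(1, 1): e=[-2,24,0] → ·  [on edge]
    (1,1)@(3, 3): e=[2,20,0] → #  [on edge]
    (2,1)@(5, 3): e=[-10,10,22] → ·
    (3,1)@(7, 3): e=[-22,0,44] → ·  [on edge]
    (1,2)@(3, 5): e=[18,26,-22] → ·
    (2,2)@(5, 5): e=[6,16,0] → #  [on edge]
    (3,2)@(7, 5): e=[-6,6,22] → ·
    (2,3)@(5, 7): e=[22,22,-22] → ·
    (3,3)@(7, 7): e=[10,12,0] → #  [on edge]
    (4,3)@(9, 7): e=[-2,2,22] → ·
    (3,4)@(7, 9): e=[26,18,-22] → ·
    (4,4)@(9, 9): e=[14,8,0] → #  [on edge]
    (5,5)@(11, 11): e=[18,4,0] → #  [on edge]
    (6,6)@(13, 13): e=[22,0,0] → #  [on edge]
  covered (6 px):
    · · · · · · · · · ·
    · # · · · · · · · ·
    · · # · · · · · · ·
    · · · # · · · · · ·
    · · · · # · · · · ·
    · · · · · # · · · ·
    · · · · · · # · · ·

Z-buffer (winner per pixel, '.' = empty):
  . . . . . . . . . .
  . 1 . . . . . . . .
  . . 1 . . . . . . .
  . . . 1 . . . . . .
  . . 0 . 1 . . . . .
  . . . . . 1 . . . .
  . . . . . . 1 . . .

Answer: 1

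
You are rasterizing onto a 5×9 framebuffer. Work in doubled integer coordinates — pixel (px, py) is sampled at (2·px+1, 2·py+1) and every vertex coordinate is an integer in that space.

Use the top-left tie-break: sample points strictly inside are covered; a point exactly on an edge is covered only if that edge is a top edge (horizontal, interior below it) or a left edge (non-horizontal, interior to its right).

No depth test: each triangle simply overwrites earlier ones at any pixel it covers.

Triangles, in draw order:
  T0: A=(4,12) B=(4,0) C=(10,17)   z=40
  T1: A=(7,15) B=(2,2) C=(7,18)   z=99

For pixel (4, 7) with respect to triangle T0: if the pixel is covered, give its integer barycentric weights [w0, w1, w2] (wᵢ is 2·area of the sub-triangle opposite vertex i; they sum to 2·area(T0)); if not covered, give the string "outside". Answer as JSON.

T0:
  2·area = 72
  edge (4, 12)→(4, 0): d=(0,-12) top-left  bias=+0
  edge (4, 0)→(10, 17): d=(6,17) right/bottom  bias=-1
  edge (10, 17)→(4, 12): d=(-6,-5) top-left  bias=+0
    (2,1)@(5, 3): e=[12,1,59] → █
    (3,1)@(7, 3): e=[36,-33,69] → ·
    (2,2)@(5, 5): e=[12,13,47] → █
    (3,2)@(7, 5): e=[36,-21,57] → ·
    (2,3)@(5, 7): e=[12,25,35] → █
    (3,3)@(7, 7): e=[36,-9,45] → ·
    (2,4)@(5, 9): e=[12,37,23] → █
    (3,4)@(7, 9): e=[36,3,33] → █
    (4,4)@(9, 9): e=[60,-31,43] → ·
    (2,5)@(5, 11): e=[12,49,11] → █
    (4,5)@(9, 11): e=[60,-19,31] → ·
    (2,6)@(5, 13): e=[12,61,-1] → ·
  covered (9 px):
    · · · · ·
    · · █ · ·
    · · █ · ·
    · · █ · ·
    · · █ █ ·
    · · █ █ ·
    · · · █ ·
    · · · · █
    · · · · ·
T1:
  2·area = 15  (B↔C swapped to make it positive)
  edge (7, 15)→(7, 18): d=(0,3) right/bottom  bias=-1
  edge (7, 18)→(2, 2): d=(-5,-16) top-left  bias=+0
  edge (2, 2)→(7, 15): d=(5,13) right/bottom  bias=-1
    (3,0)@(7, 1): e=[0,85,-70] → ·  [on edge]
    (3,1)@(7, 3): e=[0,75,-60] → ·  [on edge]
    (1,2)@(3, 5): e=[12,1,2] → █
    (2,2)@(5, 5): e=[6,33,-24] → ·
    (3,2)@(7, 5): e=[0,65,-50] → ·  [on edge]
    (1,3)@(3, 7): e=[12,-9,12] → ·
    (3,3)@(7, 7): e=[0,55,-40] → ·  [on edge]
    (3,4)@(7, 9): e=[0,45,-30] → ·  [on edge]
    (2,5)@(5, 11): e=[6,3,6] → █
    (3,5)@(7, 11): e=[0,35,-20] → ·  [on edge]
    (2,6)@(5, 13): e=[6,-7,16] → ·
    (3,6)@(7, 13): e=[0,25,-10] → ·  [on edge]
    (3,7)@(7, 15): e=[0,15,0] → ·  [on edge]
    (3,8)@(7, 17): e=[0,5,10] → ·  [on edge]
  covered (2 px):
    · · · · ·
    · · · · ·
    · █ · · ·
    · · · · ·
    · · · · ·
    · · █ · ·
    · · · · ·
    · · · · ·
    · · · · ·

Answer: [5,7,60]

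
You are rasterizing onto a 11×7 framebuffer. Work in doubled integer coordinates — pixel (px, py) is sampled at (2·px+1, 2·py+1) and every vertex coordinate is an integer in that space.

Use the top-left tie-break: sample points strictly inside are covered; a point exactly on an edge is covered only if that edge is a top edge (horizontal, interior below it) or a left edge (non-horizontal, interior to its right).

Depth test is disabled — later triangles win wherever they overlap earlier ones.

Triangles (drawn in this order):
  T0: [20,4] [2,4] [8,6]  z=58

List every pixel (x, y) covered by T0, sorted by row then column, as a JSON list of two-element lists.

T0:
  2·area = 36  (B↔C swapped to make it positive)
  edge (20, 4)→(8, 6): d=(-12,2) right/bottom  bias=-1
  edge (8, 6)→(2, 4): d=(-6,-2) top-left  bias=+0
  edge (2, 4)→(20, 4): d=(18,0) top-left  bias=+0
    (2,2)@(5, 5): e=[18,0,18] → █  [on edge]
    (3,2)@(7, 5): e=[14,4,18] → █
    (4,2)@(9, 5): e=[10,8,18] → █
    (5,2)@(11, 5): e=[6,12,18] → █
    (6,2)@(13, 5): e=[2,16,18] → █
    (7,2)@(15, 5): e=[-2,20,18] → ·
    (2,3)@(5, 7): e=[-6,-12,54] → ·
    (3,3)@(7, 7): e=[-10,-8,54] → ·
    (4,3)@(9, 7): e=[-14,-4,54] → ·
    (5,3)@(11, 7): e=[-18,0,54] → ·  [on edge]
    (6,3)@(13, 7): e=[-22,4,54] → ·
    (8,4)@(17, 9): e=[-54,0,90] → ·  [on edge]
  covered (5 px):
    · · · · · · · · · · ·
    · · · · · · · · · · ·
    · · █ █ █ █ █ · · · ·
    · · · · · · · · · · ·
    · · · · · · · · · · ·
    · · · · · · · · · · ·
    · · · · · · · · · · ·

Answer: [[2,2],[3,2],[4,2],[5,2],[6,2]]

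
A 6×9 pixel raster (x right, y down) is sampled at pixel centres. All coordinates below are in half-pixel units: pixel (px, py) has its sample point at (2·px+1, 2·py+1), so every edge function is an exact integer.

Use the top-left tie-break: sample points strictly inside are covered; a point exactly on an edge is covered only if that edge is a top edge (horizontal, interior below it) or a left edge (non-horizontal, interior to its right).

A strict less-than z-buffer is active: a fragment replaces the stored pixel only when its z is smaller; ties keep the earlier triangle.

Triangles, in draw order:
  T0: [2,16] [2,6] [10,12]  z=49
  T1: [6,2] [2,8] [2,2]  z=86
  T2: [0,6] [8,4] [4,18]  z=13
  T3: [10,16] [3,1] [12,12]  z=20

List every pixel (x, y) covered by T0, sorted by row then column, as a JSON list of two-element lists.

T0:
  2·area = 80
  edge (2, 16)→(2, 6): d=(0,-10) top-left  bias=+0
  edge (2, 6)→(10, 12): d=(8,6) right/bottom  bias=-1
  edge (10, 12)→(2, 16): d=(-8,4) right/bottom  bias=-1
    (1,3)@(3, 7): e=[10,2,68] → █
    (2,3)@(5, 7): e=[30,-10,60] → ·
    (1,4)@(3, 9): e=[10,18,52] → █
    (2,4)@(5, 9): e=[30,6,44] → █
    (3,4)@(7, 9): e=[50,-6,36] → ·
    (1,5)@(3, 11): e=[10,34,36] → █
    (3,5)@(7, 11): e=[50,10,20] → █
    (4,5)@(9, 11): e=[70,-2,12] → ·
    (1,6)@(3, 13): e=[10,50,20] → █
    (4,6)@(9, 13): e=[70,14,-4] → ·
    (1,7)@(3, 15): e=[10,66,4] → █
    (2,7)@(5, 15): e=[30,54,-4] → ·
  covered (10 px):
    · · · · · ·
    · · · · · ·
    · · · · · ·
    · █ · · · ·
    · █ █ · · ·
    · █ █ █ · ·
    · █ █ █ · ·
    · █ · · · ·
    · · · · · ·
T1:
  2·area = 24
  edge (6, 2)→(2, 8): d=(-4,6) right/bottom  bias=-1
  edge (2, 8)→(2, 2): d=(0,-6) top-left  bias=+0
  edge (2, 2)→(6, 2): d=(4,0) top-left  bias=+0
    (1,1)@(3, 3): e=[14,6,4] → █
    (2,1)@(5, 3): e=[2,18,4] → █
    (3,1)@(7, 3): e=[-10,30,4] → ·
    (1,2)@(3, 5): e=[6,6,12] → █
    (2,2)@(5, 5): e=[-6,18,12] → ·
    (1,3)@(3, 7): e=[-2,6,20] → ·
  covered (3 px):
    · · · · · ·
    · █ █ · · ·
    · █ · · · ·
    · · · · · ·
    · · · · · ·
    · · · · · ·
    · · · · · ·
    · · · · · ·
    · · · · · ·
T2:
  2·area = 104
  edge (0, 6)→(8, 4): d=(8,-2) top-left  bias=+0
  edge (8, 4)→(4, 18): d=(-4,14) right/bottom  bias=-1
  edge (4, 18)→(0, 6): d=(-4,-12) top-left  bias=+0
    (2,2)@(5, 5): e=[2,38,64] → █
    (3,2)@(7, 5): e=[6,10,88] → █
    (4,2)@(9, 5): e=[10,-18,112] → ·
    (0,3)@(1, 7): e=[10,86,8] → █
    (1,3)@(3, 7): e=[14,58,32] → █
    (4,3)@(9, 7): e=[26,-26,104] → ·
    (0,4)@(1, 9): e=[26,78,0] → █  [on edge]
    (3,4)@(7, 9): e=[38,-6,72] → ·
    (0,5)@(1, 11): e=[42,70,-8] → ·
    (1,5)@(3, 11): e=[46,42,16] → █
    (3,5)@(7, 11): e=[54,-14,64] → ·
    (1,6)@(3, 13): e=[62,34,8] → █
    (1,7)@(3, 15): e=[78,26,0] → █  [on edge]
  covered (14 px):
    · · · · · ·
    · · · · · ·
    · · █ █ · ·
    █ █ █ █ · ·
    █ █ █ · · ·
    · █ █ · · ·
    · █ █ · · ·
    · █ · · · ·
    · · · · · ·
T3:
  2·area = 58
  edge (10, 16)→(3, 1): d=(-7,-15) top-left  bias=+0
  edge (3, 1)→(12, 12): d=(9,11) right/bottom  bias=-1
  edge (12, 12)→(10, 16): d=(-2,4) right/bottom  bias=-1
    (1,0)@(3, 1): e=[0,0,58] → ·  [on edge]
    (2,2)@(5, 5): e=[2,14,42] → █
    (3,2)@(7, 5): e=[32,-8,34] → ·
    (2,3)@(5, 7): e=[-12,32,38] → ·
    (3,3)@(7, 7): e=[18,10,30] → █
    (4,3)@(9, 7): e=[48,-12,22] → ·
    (3,4)@(7, 9): e=[4,28,26] → █
    (4,4)@(9, 9): e=[34,6,18] → █
    (5,4)@(11, 9): e=[64,-16,10] → ·
    (3,5)@(7, 11): e=[-10,46,22] → ·
    (4,5)@(9, 11): e=[20,24,14] → █
    (5,5)@(11, 11): e=[50,2,6] → █
  covered (8 px):
    · · · · · ·
    · · · · · ·
    · · █ · · ·
    · · · █ · ·
    · · · █ █ ·
    · · · · █ █
    · · · · █ █
    · · · · · ·
    · · · · · ·

Answer: [[1,3],[1,4],[2,4],[1,5],[2,5],[3,5],[1,6],[2,6],[3,6],[1,7]]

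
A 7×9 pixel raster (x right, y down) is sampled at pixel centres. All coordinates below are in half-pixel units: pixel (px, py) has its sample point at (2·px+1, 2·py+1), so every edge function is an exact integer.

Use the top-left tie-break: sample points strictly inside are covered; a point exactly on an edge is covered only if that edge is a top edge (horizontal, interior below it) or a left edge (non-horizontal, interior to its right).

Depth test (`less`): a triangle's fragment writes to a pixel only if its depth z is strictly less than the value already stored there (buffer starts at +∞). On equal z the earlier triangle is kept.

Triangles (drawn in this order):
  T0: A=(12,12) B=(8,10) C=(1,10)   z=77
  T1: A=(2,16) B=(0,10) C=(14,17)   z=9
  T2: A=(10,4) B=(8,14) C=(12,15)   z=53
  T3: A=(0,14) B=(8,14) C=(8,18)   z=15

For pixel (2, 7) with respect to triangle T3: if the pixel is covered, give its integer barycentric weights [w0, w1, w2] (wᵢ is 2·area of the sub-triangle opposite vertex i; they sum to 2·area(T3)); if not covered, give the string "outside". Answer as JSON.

T0:
  2·area = 14  (B↔C swapped to make it positive)
  edge (12, 12)→(1, 10): d=(-11,-2) top-left  bias=+0
  edge (1, 10)→(8, 10): d=(7,0) top-left  bias=+0
  edge (8, 10)→(12, 12): d=(4,2) right/bottom  bias=-1
    (3,5)@(7, 11): e=[1,7,6] → #
    (4,5)@(9, 11): e=[5,7,2] → #
    (5,5)@(11, 11): e=[9,7,-2] → ·
    (3,6)@(7, 13): e=[-21,21,14] → ·
    (4,6)@(9, 13): e=[-17,21,10] → ·
  covered (2 px):
    · · · · · · ·
    · · · · · · ·
    · · · · · · ·
    · · · · · · ·
    · · · · · · ·
    · · · # # · ·
    · · · · · · ·
    · · · · · · ·
    · · · · · · ·
T1:
  2·area = 70
  edge (2, 16)→(0, 10): d=(-2,-6) top-left  bias=+0
  edge (0, 10)→(14, 17): d=(14,7) right/bottom  bias=-1
  edge (14, 17)→(2, 16): d=(-12,-1) top-left  bias=+0
    (0,5)@(1, 11): e=[4,7,59] → #
    (1,5)@(3, 11): e=[16,-7,61] → ·
    (0,6)@(1, 13): e=[0,35,35] → #  [on edge]
    (1,6)@(3, 13): e=[12,21,37] → #
    (2,6)@(5, 13): e=[24,7,39] → #
    (3,6)@(7, 13): e=[36,-7,41] → ·
    (0,7)@(1, 15): e=[-4,63,11] → ·
    (1,7)@(3, 15): e=[8,49,13] → #
    (3,7)@(7, 15): e=[32,21,17] → #
    (4,7)@(9, 15): e=[44,7,19] → #
    (5,7)@(11, 15): e=[56,-7,21] → ·
    (1,8)@(3, 17): e=[4,77,-11] → ·
  covered (8 px):
    · · · · · · ·
    · · · · · · ·
    · · · · · · ·
    · · · · · · ·
    · · · · · · ·
    # · · · · · ·
    # # # · · · ·
    · # # # # · ·
    · · · · · · ·
T2:
  2·area = 42  (B↔C swapped to make it positive)
  edge (10, 4)→(12, 15): d=(2,11) right/bottom  bias=-1
  edge (12, 15)→(8, 14): d=(-4,-1) top-left  bias=+0
  edge (8, 14)→(10, 4): d=(2,-10) top-left  bias=+0
    (4,4)@(9, 9): e=[21,21,0] → #  [on edge]
    (5,4)@(11, 9): e=[-1,23,20] → ·
    (4,5)@(9, 11): e=[25,13,4] → #
    (5,5)@(11, 11): e=[3,15,24] → #
    (6,5)@(13, 11): e=[-19,17,44] → ·
    (4,6)@(9, 13): e=[29,5,8] → #
    (6,6)@(13, 13): e=[-15,9,48] → ·
    (4,7)@(9, 15): e=[33,-3,12] → ·
    (5,7)@(11, 15): e=[11,-1,32] → ·
  covered (5 px):
    · · · · · · ·
    · · · · · · ·
    · · · · · · ·
    · · · · · · ·
    · · · · # · ·
    · · · · # # ·
    · · · · # # ·
    · · · · · · ·
    · · · · · · ·
T3:
  2·area = 32
  edge (0, 14)→(8, 14): d=(8,0) top-left  bias=+0
  edge (8, 14)→(8, 18): d=(0,4) right/bottom  bias=-1
  edge (8, 18)→(0, 14): d=(-8,-4) top-left  bias=+0
    (1,7)@(3, 15): e=[8,20,4] → #
    (2,7)@(5, 15): e=[8,12,12] → #
    (3,7)@(7, 15): e=[8,4,20] → #
    (4,7)@(9, 15): e=[8,-4,28] → ·
    (1,8)@(3, 17): e=[24,20,-12] → ·
    (2,8)@(5, 17): e=[24,12,-4] → ·
    (3,8)@(7, 17): e=[24,4,4] → #
    (4,8)@(9, 17): e=[24,-4,12] → ·
  covered (4 px):
    · · · · · · ·
    · · · · · · ·
    · · · · · · ·
    · · · · · · ·
    · · · · · · ·
    · · · · · · ·
    · · · · · · ·
    · # # # · · ·
    · · · # · · ·

Answer: [12,12,8]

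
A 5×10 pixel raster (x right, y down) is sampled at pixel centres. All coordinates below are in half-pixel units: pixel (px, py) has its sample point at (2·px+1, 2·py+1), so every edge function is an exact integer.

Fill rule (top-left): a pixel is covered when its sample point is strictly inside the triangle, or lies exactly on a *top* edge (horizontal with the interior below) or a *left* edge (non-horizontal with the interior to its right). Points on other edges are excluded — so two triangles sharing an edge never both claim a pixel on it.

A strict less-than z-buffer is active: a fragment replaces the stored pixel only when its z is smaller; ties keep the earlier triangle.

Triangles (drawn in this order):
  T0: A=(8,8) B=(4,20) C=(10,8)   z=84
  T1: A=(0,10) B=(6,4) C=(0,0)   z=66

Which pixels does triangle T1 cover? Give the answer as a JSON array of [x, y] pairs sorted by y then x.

T0:
  2·area = 24  (B↔C swapped to make it positive)
  edge (8, 8)→(10, 8): d=(2,0) top-left  bias=+0
  edge (10, 8)→(4, 20): d=(-6,12) right/bottom  bias=-1
  edge (4, 20)→(8, 8): d=(4,-12) top-left  bias=+0
    (4,2)@(9, 5): e=[-6,30,0] → ·  [on edge]
    (4,4)@(9, 9): e=[2,6,16] → █
    (3,5)@(7, 11): e=[6,18,0] → █  [on edge]
    (4,5)@(9, 11): e=[6,-6,24] → ·
    (3,6)@(7, 13): e=[10,6,8] → █
    (4,6)@(9, 13): e=[10,-18,32] → ·
    (3,7)@(7, 15): e=[14,-6,16] → ·
    (2,8)@(5, 17): e=[18,6,0] → █  [on edge]
    (3,8)@(7, 17): e=[18,-18,24] → ·
    (2,9)@(5, 19): e=[22,-6,8] → ·
  covered (4 px):
    · · · · ·
    · · · · ·
    · · · · ·
    · · · · ·
    · · · · █
    · · · █ ·
    · · · █ ·
    · · · · ·
    · · █ · ·
    · · · · ·
T1:
  2·area = 60  (B↔C swapped to make it positive)
  edge (0, 10)→(0, 0): d=(0,-10) top-left  bias=+0
  edge (0, 0)→(6, 4): d=(6,4) right/bottom  bias=-1
  edge (6, 4)→(0, 10): d=(-6,6) right/bottom  bias=-1
    (0,0)@(1, 1): e=[10,2,48] → █
    (1,0)@(3, 1): e=[30,-6,36] → ·
    (4,0)@(9, 1): e=[90,-30,0] → ·  [on edge]
    (0,1)@(1, 3): e=[10,14,36] → █
    (1,1)@(3, 3): e=[30,6,24] → █
    (2,1)@(5, 3): e=[50,-2,12] → ·
    (3,1)@(7, 3): e=[70,-10,0] → ·  [on edge]
    (0,2)@(1, 5): e=[10,26,24] → █
    (2,2)@(5, 5): e=[50,10,0] → ·  [on edge]
    (0,3)@(1, 7): e=[10,38,12] → █
    (1,3)@(3, 7): e=[30,30,0] → ·  [on edge]
    (0,4)@(1, 9): e=[10,50,0] → ·  [on edge]
  covered (6 px):
    █ · · · ·
    █ █ · · ·
    █ █ · · ·
    █ · · · ·
    · · · · ·
    · · · · ·
    · · · · ·
    · · · · ·
    · · · · ·
    · · · · ·

Final: [[0,0],[0,1],[1,1],[0,2],[1,2],[0,3]]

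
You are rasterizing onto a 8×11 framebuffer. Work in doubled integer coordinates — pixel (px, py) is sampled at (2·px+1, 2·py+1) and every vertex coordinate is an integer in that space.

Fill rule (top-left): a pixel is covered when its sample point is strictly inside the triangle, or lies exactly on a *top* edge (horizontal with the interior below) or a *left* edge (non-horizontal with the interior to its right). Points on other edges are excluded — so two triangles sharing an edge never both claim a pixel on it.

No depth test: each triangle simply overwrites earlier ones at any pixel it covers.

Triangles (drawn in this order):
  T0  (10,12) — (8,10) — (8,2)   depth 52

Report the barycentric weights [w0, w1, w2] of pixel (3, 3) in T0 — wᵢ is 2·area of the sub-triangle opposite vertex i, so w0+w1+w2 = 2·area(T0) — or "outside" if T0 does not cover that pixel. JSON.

T0:
  2·area = 16
  edge (10, 12)→(8, 10): d=(-2,-2) top-left  bias=+0
  edge (8, 10)→(8, 2): d=(0,-8) top-left  bias=+0
  edge (8, 2)→(10, 12): d=(2,10) right/bottom  bias=-1
    (0,1)@(1, 3): e=[0,-56,72] → ·  [on edge]
    (1,2)@(3, 5): e=[0,-40,56] → ·  [on edge]
    (2,3)@(5, 7): e=[0,-24,40] → ·  [on edge]
    (4,3)@(9, 7): e=[8,8,0] → ·  [on edge]
    (3,4)@(7, 9): e=[0,-8,24] → ·  [on edge]
    (4,4)@(9, 9): e=[4,8,4] → #
    (5,4)@(11, 9): e=[8,24,-16] → ·
    (4,5)@(9, 11): e=[0,8,8] → #  [on edge]
    (5,5)@(11, 11): e=[4,24,-12] → ·
    (4,6)@(9, 13): e=[-4,8,12] → ·
    (5,6)@(11, 13): e=[0,24,-8] → ·  [on edge]
    (6,7)@(13, 15): e=[0,40,-24] → ·  [on edge]
    (5,8)@(11, 17): e=[-8,24,0] → ·  [on edge]
    (7,8)@(15, 17): e=[0,56,-40] → ·  [on edge]
  covered (2 px):
    · · · · · · · ·
    · · · · · · · ·
    · · · · · · · ·
    · · · · · · · ·
    · · · · # · · ·
    · · · · # · · ·
    · · · · · · · ·
    · · · · · · · ·
    · · · · · · · ·
    · · · · · · · ·
    · · · · · · · ·

Answer: "outside"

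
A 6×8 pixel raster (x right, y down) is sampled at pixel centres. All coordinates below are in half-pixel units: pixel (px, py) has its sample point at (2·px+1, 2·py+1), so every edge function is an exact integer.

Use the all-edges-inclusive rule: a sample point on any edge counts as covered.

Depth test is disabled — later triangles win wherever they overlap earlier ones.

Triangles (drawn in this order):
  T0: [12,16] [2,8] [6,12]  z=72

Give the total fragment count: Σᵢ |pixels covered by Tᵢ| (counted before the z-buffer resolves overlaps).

T0:
  2·area = 8  (B↔C swapped to make it positive)
  edge (12, 16)→(6, 12): d=(-6,-4) inclusive
  edge (6, 12)→(2, 8): d=(-4,-4) inclusive
  edge (2, 8)→(12, 16): d=(10,8) inclusive
    (0,3)@(1, 7): e=[10,0,-2] → ·  [on edge]
    (1,4)@(3, 9): e=[6,0,2] → #  [on edge]
    (2,4)@(5, 9): e=[14,8,-14] → ·
    (1,5)@(3, 11): e=[-6,-8,22] → ·
    (2,5)@(5, 11): e=[2,0,6] → #  [on edge]
    (3,5)@(7, 11): e=[10,8,-10] → ·
    (2,6)@(5, 13): e=[-10,-8,26] → ·
    (3,6)@(7, 13): e=[-2,0,10] → ·  [on edge]
    (4,7)@(9, 15): e=[-6,0,14] → ·  [on edge]
  covered (2 px):
    · · · · · ·
    · · · · · ·
    · · · · · ·
    · · · · · ·
    · # · · · ·
    · · # · · ·
    · · · · · ·
    · · · · · ·

Answer: 2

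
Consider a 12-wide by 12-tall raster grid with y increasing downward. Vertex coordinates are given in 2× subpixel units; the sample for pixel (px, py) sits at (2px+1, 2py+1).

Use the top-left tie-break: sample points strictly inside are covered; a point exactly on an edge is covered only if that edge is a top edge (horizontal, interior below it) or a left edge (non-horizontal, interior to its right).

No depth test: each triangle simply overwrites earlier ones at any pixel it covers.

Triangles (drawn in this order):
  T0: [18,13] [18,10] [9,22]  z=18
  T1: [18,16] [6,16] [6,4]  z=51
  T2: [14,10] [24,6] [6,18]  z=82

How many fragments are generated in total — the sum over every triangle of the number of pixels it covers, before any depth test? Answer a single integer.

T0:
  2·area = 27  (B↔C swapped to make it positive)
  edge (18, 13)→(9, 22): d=(-9,9) right/bottom  bias=-1
  edge (9, 22)→(18, 10): d=(9,-12) top-left  bias=+0
  edge (18, 10)→(18, 13): d=(0,3) right/bottom  bias=-1
    (8,6)@(17, 13): e=[9,15,3] → X
    (9,6)@(19, 13): e=[-9,39,-3] → .
    (7,7)@(15, 15): e=[9,9,9] → X
    (8,7)@(17, 15): e=[-9,33,3] → .
    (6,8)@(13, 17): e=[9,3,15] → X
    (7,8)@(15, 17): e=[-9,27,9] → .
    (6,9)@(13, 19): e=[-9,21,15] → .
  covered (3 px):
    . . . . . . . . . . . .
    . . . . . . . . . . . .
    . . . . . . . . . . . .
    . . . . . . . . . . . .
    . . . . . . . . . . . .
    . . . . . . . . . . . .
    . . . . . . . . X . . .
    . . . . . . . X . . . .
    . . . . . . X . . . . .
    . . . . . . . . . . . .
    . . . . . . . . . . . .
    . . . . . . . . . . . .
T1:
  2·area = 144
  edge (18, 16)→(6, 16): d=(-12,0) right/bottom  bias=-1
  edge (6, 16)→(6, 4): d=(0,-12) top-left  bias=+0
  edge (6, 4)→(18, 16): d=(12,12) right/bottom  bias=-1
    (1,0)@(3, 1): e=[180,-36,0] → .  [on edge]
    (2,1)@(5, 3): e=[156,-12,0] → .  [on edge]
    (3,2)@(7, 5): e=[132,12,0] → .  [on edge]
    (3,3)@(7, 7): e=[108,12,24] → X
    (4,3)@(9, 7): e=[108,36,0] → .  [on edge]
    (3,4)@(7, 9): e=[84,12,48] → X
    (4,4)@(9, 9): e=[84,36,24] → X
    (5,4)@(11, 9): e=[84,60,0] → .  [on edge]
    (3,5)@(7, 11): e=[60,12,72] → X
    (5,5)@(11, 11): e=[60,60,24] → X
    (6,5)@(13, 11): e=[60,84,0] → .  [on edge]
    (3,6)@(7, 13): e=[36,12,96] → X
    (7,6)@(15, 13): e=[36,108,0] → .  [on edge]
    (8,7)@(17, 15): e=[12,132,0] → .  [on edge]
    (9,8)@(19, 17): e=[-12,156,0] → .  [on edge]
    (10,9)@(21, 19): e=[-36,180,0] → .  [on edge]
    (11,10)@(23, 21): e=[-60,204,0] → .  [on edge]
  covered (15 px):
    . . . . . . . . . . . .
    . . . . . . . . . . . .
    . . . . . . . . . . . .
    . . . X . . . . . . . .
    . . . X X . . . . . . .
    . . . X X X . . . . . .
    . . . X X X X . . . . .
    . . . X X X X X . . . .
    . . . . . . . . . . . .
    . . . . . . . . . . . .
    . . . . . . . . . . . .
    . . . . . . . . . . . .
T2:
  2·area = 48
  edge (14, 10)→(24, 6): d=(10,-4) top-left  bias=+0
  edge (24, 6)→(6, 18): d=(-18,12) right/bottom  bias=-1
  edge (6, 18)→(14, 10): d=(8,-8) top-left  bias=+0
    (11,0)@(23, 1): e=[-54,102,0] → .  [on edge]
    (10,1)@(21, 3): e=[-42,90,0] → .  [on edge]
    (9,2)@(19, 5): e=[-30,78,0] → .  [on edge]
    (8,3)@(17, 7): e=[-18,66,0] → .  [on edge]
    (7,4)@(15, 9): e=[-6,54,0] → .  [on edge]
    (8,4)@(17, 9): e=[2,30,16] → X
    (9,4)@(19, 9): e=[10,6,32] → X
    (10,4)@(21, 9): e=[18,-18,48] → .
    (6,5)@(13, 11): e=[6,42,0] → X  [on edge]
    (7,5)@(15, 11): e=[14,18,16] → X
    (8,5)@(17, 11): e=[22,-6,32] → .
    (9,5)@(19, 11): e=[30,-30,48] → .
    (5,6)@(11, 13): e=[18,30,0] → X  [on edge]
    (4,7)@(9, 15): e=[30,18,0] → X  [on edge]
    (3,8)@(7, 17): e=[42,6,0] → X  [on edge]
    (2,9)@(5, 19): e=[54,-6,0] → .  [on edge]
    (1,10)@(3, 21): e=[66,-18,0] → .  [on edge]
    (0,11)@(1, 23): e=[78,-30,0] → .  [on edge]
  covered (8 px):
    . . . . . . . . . . . .
    . . . . . . . . . . . .
    . . . . . . . . . . . .
    . . . . . . . . . . . .
    . . . . . . . . X X . .
    . . . . . . X X . . . .
    . . . . . X X . . . . .
    . . . . X . . . . . . .
    . . . X . . . . . . . .
    . . . . . . . . . . . .
    . . . . . . . . . . . .
    . . . . . . . . . . . .

Final: 26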